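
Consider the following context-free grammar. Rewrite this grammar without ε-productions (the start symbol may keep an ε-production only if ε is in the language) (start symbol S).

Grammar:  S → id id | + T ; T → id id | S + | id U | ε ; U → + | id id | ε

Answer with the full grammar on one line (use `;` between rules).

Nullable nonterminals: {T, U}.
ε ∉ L(G), so no ε-production is kept.
For each production, add variants omitting each subset of nullable occurrences: S → + T gives + T | +. T → id U gives id U | id.

S → id id | + T | +; T → id id | S + | id U | id; U → + | id id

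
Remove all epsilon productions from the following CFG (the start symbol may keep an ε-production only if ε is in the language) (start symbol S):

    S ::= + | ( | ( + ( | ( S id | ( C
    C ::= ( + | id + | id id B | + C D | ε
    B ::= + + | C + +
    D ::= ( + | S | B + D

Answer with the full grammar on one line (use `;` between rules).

S ::= + | ( | ( + ( | ( S id | ( C; C ::= ( + | id + | id id B | + C D | + D; B ::= + + | C + +; D ::= ( + | S | B + D

Nullable set = {C}.
ε ∉ L(G), so no ε-production is kept.
For each production, add variants omitting each subset of nullable occurrences: C → + C D gives + C D | + D.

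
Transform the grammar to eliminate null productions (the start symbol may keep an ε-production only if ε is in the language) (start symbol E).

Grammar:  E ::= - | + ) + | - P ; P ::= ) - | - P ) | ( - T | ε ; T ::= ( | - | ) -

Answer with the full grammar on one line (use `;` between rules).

E ::= - | + ) + | - P; P ::= ) - | - P ) | - ) | ( - T; T ::= ( | - | ) -

Nullable set = {P}.
ε ∉ L(G), so no ε-production is kept.
Expand every rule over subsets of its nullable positions: P → - P ) gives - P ) | - ).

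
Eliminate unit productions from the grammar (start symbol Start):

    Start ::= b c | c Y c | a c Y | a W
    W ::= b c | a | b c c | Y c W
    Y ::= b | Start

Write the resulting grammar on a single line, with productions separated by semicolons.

Unit pairs: Y ⇒* {Start}.
Replace each nonterminal's rules with the union of the non-unit rules of every nonterminal it unit-derives.

Start ::= b c | c Y c | a c Y | a W; W ::= b c | a | b c c | Y c W; Y ::= b c | c Y c | a c Y | a W | b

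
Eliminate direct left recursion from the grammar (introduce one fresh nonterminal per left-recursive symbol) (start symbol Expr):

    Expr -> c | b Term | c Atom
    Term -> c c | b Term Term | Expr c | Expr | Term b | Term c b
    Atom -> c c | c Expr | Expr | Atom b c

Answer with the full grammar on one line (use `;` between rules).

Expr -> c | b Term | c Atom; Term -> c c Term1 | b Term Term Term1 | Expr c Term1 | Expr Term1; Atom -> c c Atom1 | c Expr Atom1 | Expr Atom1; Term1 -> b Term1 | c b Term1 | ε; Atom1 -> b c Atom1 | ε

Directly left-recursive nonterminals: Term, Atom.
For Term: α = {b, c b}, β = {c c, b Term Term, Expr c, Expr}. Rewrite as Term → β Term1 and Term1 → α Term1 | ε.
For Atom: α = {b c}, β = {c c, c Expr, Expr}. Rewrite as Atom → β Atom1 and Atom1 → α Atom1 | ε.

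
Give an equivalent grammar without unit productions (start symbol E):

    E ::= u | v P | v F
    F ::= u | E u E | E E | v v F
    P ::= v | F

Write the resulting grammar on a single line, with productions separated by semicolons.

Unit pairs: P ⇒* {F}.
For each unit pair (A, B), copy every non-unit production of B to A, then drop all unit productions.

E ::= u | v P | v F; F ::= u | E u E | E E | v v F; P ::= u | E u E | E E | v v F | v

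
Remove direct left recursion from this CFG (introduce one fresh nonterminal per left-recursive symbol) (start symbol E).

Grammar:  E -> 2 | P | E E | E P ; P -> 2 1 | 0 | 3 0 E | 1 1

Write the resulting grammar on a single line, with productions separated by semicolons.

E -> 2 E' | P E'; P -> 2 1 | 0 | 3 0 E | 1 1; E' -> E E' | P E' | ε

E is directly left-recursive.
For E: α = {E, P}, β = {2, P}. Rewrite as E → β E' and E' → α E' | ε.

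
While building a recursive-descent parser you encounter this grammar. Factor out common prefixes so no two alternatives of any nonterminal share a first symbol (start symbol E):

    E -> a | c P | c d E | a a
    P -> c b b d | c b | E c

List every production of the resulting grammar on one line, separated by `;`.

E -> a E' | c E''; P -> E c | c b P'; E' -> eps | a; E'' -> P | d E; P' -> b d | eps

E has alternatives sharing prefix 'a': factor to E → a E' with E' → ε | a.
E has alternatives sharing prefix 'c': factor to E → c E'' with E'' → P | d E.
P has alternatives sharing prefix 'c b': factor to P → c b P' with P' → b d | ε.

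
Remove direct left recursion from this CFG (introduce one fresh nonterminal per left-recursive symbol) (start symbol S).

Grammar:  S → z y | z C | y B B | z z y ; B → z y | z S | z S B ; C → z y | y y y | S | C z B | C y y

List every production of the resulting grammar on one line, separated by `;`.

C is directly left-recursive.
For C: α = {z B, y y}, β = {z y, y y y, S}. Rewrite as C → β C' and C' → α C' | ε.

S → z y | z C | y B B | z z y; B → z y | z S | z S B; C → z y C' | y y y C' | S C'; C' → z B C' | y y C' | ε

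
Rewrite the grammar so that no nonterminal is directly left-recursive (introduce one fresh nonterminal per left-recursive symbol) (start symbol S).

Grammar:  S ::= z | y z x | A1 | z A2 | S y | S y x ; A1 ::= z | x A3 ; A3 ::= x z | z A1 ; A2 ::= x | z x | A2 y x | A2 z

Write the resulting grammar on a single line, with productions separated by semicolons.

Left recursion appears on S, A2.
For S: α = {y, y x}, β = {z, y z x, A1, z A2}. Rewrite as S → β S' and S' → α S' | ε.
For A2: α = {y x, z}, β = {x, z x}. Rewrite as A2 → β A2' and A2' → α A2' | ε.

S ::= z S' | y z x S' | A1 S' | z A2 S'; A1 ::= z | x A3; A3 ::= x z | z A1; A2 ::= x A2' | z x A2'; S' ::= y S' | y x S' | eps; A2' ::= y x A2' | z A2' | eps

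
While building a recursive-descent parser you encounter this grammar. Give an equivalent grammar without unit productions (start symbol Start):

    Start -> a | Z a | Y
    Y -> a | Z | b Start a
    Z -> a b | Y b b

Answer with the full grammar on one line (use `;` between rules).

Start -> a b | Y b b | a | Z a | b Start a; Y -> a b | Y b b | a | b Start a; Z -> a b | Y b b

Unit pairs: Start ⇒* {Y, Z}; Y ⇒* {Z}.
Replace each nonterminal's rules with the union of the non-unit rules of every nonterminal it unit-derives.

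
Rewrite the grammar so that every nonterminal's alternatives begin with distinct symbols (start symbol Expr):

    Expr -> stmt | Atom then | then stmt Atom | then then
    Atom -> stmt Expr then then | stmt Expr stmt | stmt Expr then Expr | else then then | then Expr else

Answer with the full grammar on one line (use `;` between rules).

Expr -> stmt | Atom then | then Expr1; Atom -> else then then | then Expr else | stmt Expr Atom1; Expr1 -> stmt Atom | then; Atom1 -> stmt | then Atom11; Atom11 -> then | Expr

Expr has alternatives sharing prefix 'then': factor to Expr → then Expr1 with Expr1 → stmt Atom | then.
Atom has alternatives sharing prefix 'stmt Expr': factor to Atom → stmt Expr Atom1 with Atom1 → then then | stmt | then Expr.
Atom1 has alternatives sharing prefix 'then': factor to Atom1 → then Atom11 with Atom11 → then | Expr.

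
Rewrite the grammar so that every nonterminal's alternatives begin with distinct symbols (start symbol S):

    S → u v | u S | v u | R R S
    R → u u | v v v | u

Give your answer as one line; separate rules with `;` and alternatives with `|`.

S has alternatives sharing prefix 'u': factor to S → u S' with S' → v | S.
R has alternatives sharing prefix 'u': factor to R → u R' with R' → u | ε.

S → v u | R R S | u S'; R → v v v | u R'; S' → v | S; R' → u | ε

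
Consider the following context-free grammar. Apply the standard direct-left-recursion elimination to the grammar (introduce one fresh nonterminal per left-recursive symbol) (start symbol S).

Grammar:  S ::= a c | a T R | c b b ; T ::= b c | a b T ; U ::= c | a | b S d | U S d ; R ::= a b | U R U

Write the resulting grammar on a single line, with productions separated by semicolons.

S ::= a c | a T R | c b b; T ::= b c | a b T; U ::= c U' | a U' | b S d U'; R ::= a b | U R U; U' ::= S d U' | eps

Directly left-recursive nonterminal: U.
For U: α = {S d}, β = {c, a, b S d}. Rewrite as U → β U' and U' → α U' | ε.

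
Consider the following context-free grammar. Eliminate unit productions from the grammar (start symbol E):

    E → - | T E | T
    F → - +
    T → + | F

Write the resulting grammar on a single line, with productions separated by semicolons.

Unit pairs: E ⇒* {F, T}; T ⇒* {F}.
Replace each nonterminal's rules with the union of the non-unit rules of every nonterminal it unit-derives.

E → - | T E | - + | +; F → - +; T → - + | +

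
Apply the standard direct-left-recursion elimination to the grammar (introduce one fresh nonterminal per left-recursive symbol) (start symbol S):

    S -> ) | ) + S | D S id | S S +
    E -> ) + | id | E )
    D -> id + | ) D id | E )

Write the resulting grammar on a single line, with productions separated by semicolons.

S -> ) S' | ) + S S' | D S id S'; E -> ) + E' | id E'; D -> id + | ) D id | E ); S' -> S + S' | ε; E' -> ) E' | ε

S, E are directly left-recursive.
For S: α = {S +}, β = {), ) + S, D S id}. Rewrite as S → β S' and S' → α S' | ε.
For E: α = {)}, β = {) +, id}. Rewrite as E → β E' and E' → α E' | ε.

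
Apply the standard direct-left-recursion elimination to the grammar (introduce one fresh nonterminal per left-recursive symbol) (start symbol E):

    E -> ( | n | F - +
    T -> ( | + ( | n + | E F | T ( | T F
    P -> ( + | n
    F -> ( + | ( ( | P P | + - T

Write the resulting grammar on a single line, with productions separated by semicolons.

T is directly left-recursive.
For T: α = {(, F}, β = {(, + (, n +, E F}. Rewrite as T → β T' and T' → α T' | ε.

E -> ( | n | F - +; T -> ( T' | + ( T' | n + T' | E F T'; P -> ( + | n; F -> ( + | ( ( | P P | + - T; T' -> ( T' | F T' | ε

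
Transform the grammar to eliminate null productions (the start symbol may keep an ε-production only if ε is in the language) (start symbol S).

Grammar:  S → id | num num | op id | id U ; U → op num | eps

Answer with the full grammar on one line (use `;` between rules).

The nullable symbols are {U}.
ε ∉ L(G), so no ε-production is kept.

S → id | num num | op id | id U; U → op num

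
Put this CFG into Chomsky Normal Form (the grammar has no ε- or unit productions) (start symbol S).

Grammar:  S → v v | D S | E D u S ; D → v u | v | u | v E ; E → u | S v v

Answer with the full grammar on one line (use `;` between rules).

Introduce a nonterminal for each terminal appearing in a rule of length ≥ 2: X1 → v, X2 → u.
Binarize each right-hand side of length ≥ 3 by chaining fresh nonterminals (Y1, Y2, …): affected rules were S → E D X2 S; E → S X1 X1.

S → X1 X1 | D S | E Y1; D → X1 X2 | v | u | X1 E; E → u | S Y3; X1 → v; X2 → u; Y1 → D Y2; Y2 → X2 S; Y3 → X1 X1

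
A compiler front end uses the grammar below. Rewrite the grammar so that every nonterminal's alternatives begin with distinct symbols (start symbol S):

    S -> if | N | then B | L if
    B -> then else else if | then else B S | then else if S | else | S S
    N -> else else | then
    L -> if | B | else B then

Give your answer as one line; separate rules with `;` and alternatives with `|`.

B has alternatives sharing prefix 'then else': factor to B → then else B' with B' → else if | B S | if S.

S -> if | N | then B | L if; B -> else | S S | then else B'; N -> else else | then; L -> if | B | else B then; B' -> else if | B S | if S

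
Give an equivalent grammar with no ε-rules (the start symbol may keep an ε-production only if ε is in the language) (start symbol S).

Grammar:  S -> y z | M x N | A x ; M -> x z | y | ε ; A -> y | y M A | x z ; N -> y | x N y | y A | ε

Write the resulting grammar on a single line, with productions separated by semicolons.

The nullable symbols are {M, N}.
ε ∉ L(G), so no ε-production is kept.
Add the nullable-subset variants: S → M x N gives M x N | M x | x N | x. A → y M A gives y M A | y A. N → x N y gives x N y | x y.

S -> y z | M x N | M x | x N | x | A x; M -> x z | y; A -> y | y M A | y A | x z; N -> y | x N y | x y | y A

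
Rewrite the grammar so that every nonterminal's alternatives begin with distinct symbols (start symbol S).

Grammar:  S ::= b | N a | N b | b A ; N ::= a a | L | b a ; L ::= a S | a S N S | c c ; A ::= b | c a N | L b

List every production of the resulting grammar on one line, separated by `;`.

S ::= b S' | N S''; N ::= a a | L | b a; L ::= c c | a S L'; A ::= b | c a N | L b; S' ::= ε | A; S'' ::= a | b; L' ::= ε | N S

S has alternatives sharing prefix 'b': factor to S → b S' with S' → ε | A.
S has alternatives sharing prefix 'N': factor to S → N S'' with S'' → a | b.
L has alternatives sharing prefix 'a S': factor to L → a S L' with L' → ε | N S.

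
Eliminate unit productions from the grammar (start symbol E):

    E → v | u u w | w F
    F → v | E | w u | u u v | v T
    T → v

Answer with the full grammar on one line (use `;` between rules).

E → v | u u w | w F; F → v | u u w | w F | w u | u u v | v T; T → v

Unit pairs: F ⇒* {E}.
For each unit pair (A, B), copy every non-unit production of B to A, then drop all unit productions.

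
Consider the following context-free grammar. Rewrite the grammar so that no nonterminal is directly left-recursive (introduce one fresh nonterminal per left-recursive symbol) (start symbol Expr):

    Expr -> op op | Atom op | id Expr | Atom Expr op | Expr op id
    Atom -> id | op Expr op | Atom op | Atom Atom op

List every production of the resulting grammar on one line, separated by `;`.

Directly left-recursive nonterminals: Expr, Atom.
For Expr: α = {op id}, β = {op op, Atom op, id Expr, Atom Expr op}. Rewrite as Expr → β Expr1 and Expr1 → α Expr1 | ε.
For Atom: α = {op, Atom op}, β = {id, op Expr op}. Rewrite as Atom → β Atom1 and Atom1 → α Atom1 | ε.

Expr -> op op Expr1 | Atom op Expr1 | id Expr Expr1 | Atom Expr op Expr1; Atom -> id Atom1 | op Expr op Atom1; Expr1 -> op id Expr1 | ε; Atom1 -> op Atom1 | Atom op Atom1 | ε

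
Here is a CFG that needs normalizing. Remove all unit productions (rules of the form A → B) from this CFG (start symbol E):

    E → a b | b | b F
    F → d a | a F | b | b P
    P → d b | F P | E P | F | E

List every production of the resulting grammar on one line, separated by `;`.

Unit pairs: P ⇒* {E, F}.
Replace each nonterminal's rules with the union of the non-unit rules of every nonterminal it unit-derives.

E → a b | b | b F; F → d a | a F | b | b P; P → a b | b | b F | d a | a F | b P | d b | F P | E P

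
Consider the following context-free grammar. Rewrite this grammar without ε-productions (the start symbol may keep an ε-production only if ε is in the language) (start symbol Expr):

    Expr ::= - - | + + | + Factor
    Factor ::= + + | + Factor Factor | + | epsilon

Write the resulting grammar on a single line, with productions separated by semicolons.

Nullable set = {Factor}.
ε ∉ L(G), so no ε-production is kept.
Expand every rule over subsets of its nullable positions: Expr → + Factor gives + Factor | +. Factor → + Factor Factor gives + Factor Factor | + Factor | +.

Expr ::= - - | + + | + Factor | +; Factor ::= + + | + Factor Factor | + Factor | +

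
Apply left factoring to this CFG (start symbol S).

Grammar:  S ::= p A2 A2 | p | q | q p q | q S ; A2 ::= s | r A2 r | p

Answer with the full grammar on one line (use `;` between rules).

S ::= q S' | p S''; A2 ::= s | r A2 r | p; S' ::= ε | p q | S; S'' ::= A2 A2 | ε

S has alternatives sharing prefix 'q': factor to S → q S' with S' → ε | p q | S.
S has alternatives sharing prefix 'p': factor to S → p S'' with S'' → A2 A2 | ε.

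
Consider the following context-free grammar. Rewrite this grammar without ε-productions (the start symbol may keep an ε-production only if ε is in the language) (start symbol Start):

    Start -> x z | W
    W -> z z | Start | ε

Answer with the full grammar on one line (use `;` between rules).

Nullable nonterminals: {Start, W}.
ε ∈ L(G) since Start is nullable, so keep Start → ε.

Start -> x z | W | ε; W -> z z | Start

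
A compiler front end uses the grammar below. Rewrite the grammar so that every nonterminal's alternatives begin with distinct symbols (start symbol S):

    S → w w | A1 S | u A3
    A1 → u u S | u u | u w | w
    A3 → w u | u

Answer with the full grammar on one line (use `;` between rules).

A1 has alternatives sharing prefix 'u': factor to A1 → u A1' with A1' → u S | u | w.
A1' has alternatives sharing prefix 'u': factor to A1' → u A1'' with A1'' → S | ε.

S → w w | A1 S | u A3; A1 → w | u A1'; A3 → w u | u; A1' → w | u A1''; A1'' → S | ε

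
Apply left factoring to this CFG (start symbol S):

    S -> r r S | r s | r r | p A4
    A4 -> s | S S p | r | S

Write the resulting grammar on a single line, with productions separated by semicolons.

S has alternatives sharing prefix 'r': factor to S → r S' with S' → r S | s | r.
A4 has alternatives sharing prefix 'S': factor to A4 → S A4' with A4' → S p | ε.
S' has alternatives sharing prefix 'r': factor to S' → r S'' with S'' → S | ε.

S -> p A4 | r S'; A4 -> s | r | S A4'; S' -> s | r S''; A4' -> S p | ε; S'' -> S | ε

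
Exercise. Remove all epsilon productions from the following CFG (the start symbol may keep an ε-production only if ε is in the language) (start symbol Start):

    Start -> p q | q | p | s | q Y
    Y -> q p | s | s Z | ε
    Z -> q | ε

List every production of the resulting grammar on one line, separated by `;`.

Nullable nonterminals: {Y, Z}.
ε ∉ L(G), so no ε-production is kept.

Start -> p q | q | p | s | q Y; Y -> q p | s | s Z; Z -> q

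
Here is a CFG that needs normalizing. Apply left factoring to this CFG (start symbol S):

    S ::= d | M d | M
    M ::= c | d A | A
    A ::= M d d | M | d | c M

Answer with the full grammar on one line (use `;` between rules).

S has alternatives sharing prefix 'M': factor to S → M S' with S' → d | ε.
A has alternatives sharing prefix 'M': factor to A → M A' with A' → d d | ε.

S ::= d | M S'; M ::= c | d A | A; A ::= d | c M | M A'; S' ::= d | ε; A' ::= d d | ε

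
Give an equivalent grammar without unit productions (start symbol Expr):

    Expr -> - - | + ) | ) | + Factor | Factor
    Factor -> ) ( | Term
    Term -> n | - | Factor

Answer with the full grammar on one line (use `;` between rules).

Expr -> n | - | ) ( | - - | + ) | ) | + Factor; Factor -> n | - | ) (; Term -> n | - | ) (

Unit pairs: Expr ⇒* {Factor, Term}; Factor ⇒* {Term}; Term ⇒* {Factor}.
For each unit pair (A, B), copy every non-unit production of B to A, then drop all unit productions.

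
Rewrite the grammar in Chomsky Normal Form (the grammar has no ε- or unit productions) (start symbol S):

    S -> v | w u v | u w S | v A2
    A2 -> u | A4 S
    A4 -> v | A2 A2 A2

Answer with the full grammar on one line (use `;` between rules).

S -> v | X1 Y1 | X2 Y2 | X3 A2; A2 -> u | A4 S; A4 -> v | A2 Y3; X1 -> w; X2 -> u; X3 -> v; Y1 -> X2 X3; Y2 -> X1 S; Y3 -> A2 A2

Introduce a nonterminal for each terminal appearing in a rule of length ≥ 2: X1 → w, X2 → u, X3 → v.
Binarize each right-hand side of length ≥ 3 by chaining fresh nonterminals (Y1, Y2, …): affected rules were S → X1 X2 X3; S → X2 X1 S; A4 → A2 A2 A2.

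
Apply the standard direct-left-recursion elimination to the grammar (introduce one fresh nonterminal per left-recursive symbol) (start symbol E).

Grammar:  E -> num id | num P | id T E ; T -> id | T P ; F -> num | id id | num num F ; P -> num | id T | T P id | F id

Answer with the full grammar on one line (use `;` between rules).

E -> num id | num P | id T E; T -> id T'; F -> num | id id | num num F; P -> num | id T | T P id | F id; T' -> P T' | ε

T is directly left-recursive.
For T: α = {P}, β = {id}. Rewrite as T → β T' and T' → α T' | ε.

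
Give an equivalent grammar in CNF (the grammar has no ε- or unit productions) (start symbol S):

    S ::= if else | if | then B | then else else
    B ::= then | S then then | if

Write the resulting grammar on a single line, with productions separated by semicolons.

S ::= X1 X2 | if | X3 B | X3 Y1; B ::= then | S Y2 | if; X1 ::= if; X2 ::= else; X3 ::= then; Y1 ::= X2 X2; Y2 ::= X3 X3

Introduce a nonterminal for each terminal appearing in a rule of length ≥ 2: X1 → if, X2 → else, X3 → then.
Binarize each right-hand side of length ≥ 3 by chaining fresh nonterminals (Y1, Y2, …): affected rules were S → X3 X2 X2; B → S X3 X3.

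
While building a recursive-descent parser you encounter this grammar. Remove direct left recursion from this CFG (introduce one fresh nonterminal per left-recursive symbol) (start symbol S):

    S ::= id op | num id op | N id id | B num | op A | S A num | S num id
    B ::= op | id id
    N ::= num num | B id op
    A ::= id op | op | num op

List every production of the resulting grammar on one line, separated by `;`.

S is directly left-recursive.
For S: α = {A num, num id}, β = {id op, num id op, N id id, B num, op A}. Rewrite as S → β S' and S' → α S' | ε.

S ::= id op S' | num id op S' | N id id S' | B num S' | op A S'; B ::= op | id id; N ::= num num | B id op; A ::= id op | op | num op; S' ::= A num S' | num id S' | ε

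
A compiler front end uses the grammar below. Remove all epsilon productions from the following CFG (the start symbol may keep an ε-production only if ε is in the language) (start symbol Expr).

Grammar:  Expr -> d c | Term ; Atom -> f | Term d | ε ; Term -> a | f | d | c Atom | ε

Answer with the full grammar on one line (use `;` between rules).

Expr -> d c | Term | ε; Atom -> f | Term d | d; Term -> a | f | d | c Atom | c

The nullable symbols are {Atom, Expr, Term}.
ε ∈ L(G) since Expr is nullable, so keep Expr → ε.
For each production, add variants omitting each subset of nullable occurrences: Atom → Term d gives Term d | d. Term → c Atom gives c Atom | c.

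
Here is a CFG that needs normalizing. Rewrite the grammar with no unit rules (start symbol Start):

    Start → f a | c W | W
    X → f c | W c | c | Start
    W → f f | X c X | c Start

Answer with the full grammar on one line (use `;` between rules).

Unit pairs: Start ⇒* {W}; X ⇒* {Start, W}.
For each unit pair (A, B), copy every non-unit production of B to A, then drop all unit productions.

Start → f a | c W | f f | X c X | c Start; X → f a | c W | f c | W c | c | f f | X c X | c Start; W → f f | X c X | c Start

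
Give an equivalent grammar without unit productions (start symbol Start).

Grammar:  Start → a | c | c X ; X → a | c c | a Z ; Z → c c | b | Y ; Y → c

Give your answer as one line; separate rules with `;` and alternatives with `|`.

Unit pairs: Z ⇒* {Y}.
For every A with A ⇒* B via unit rules, add B's non-unit alternatives to A; then delete every rule of the form X → Y.

Start → a | c | c X; X → a | c c | a Z; Z → c c | b | c; Y → c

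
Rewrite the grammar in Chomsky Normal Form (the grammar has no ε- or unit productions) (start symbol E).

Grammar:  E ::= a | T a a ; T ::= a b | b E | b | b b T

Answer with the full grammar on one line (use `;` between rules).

E ::= a | T Y1; T ::= X1 X2 | X2 E | b | X2 Y2; X1 ::= a; X2 ::= b; Y1 ::= X1 X1; Y2 ::= X2 T

Introduce a nonterminal for each terminal appearing in a rule of length ≥ 2: X1 → a, X2 → b.
Binarize each right-hand side of length ≥ 3 by chaining fresh nonterminals (Y1, Y2, …): affected rules were E → T X1 X1; T → X2 X2 T.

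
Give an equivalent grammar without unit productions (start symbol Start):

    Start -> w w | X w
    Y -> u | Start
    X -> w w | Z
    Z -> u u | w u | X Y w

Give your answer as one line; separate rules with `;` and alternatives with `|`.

Unit pairs: X ⇒* {Z}; Y ⇒* {Start}.
For each unit pair (A, B), copy every non-unit production of B to A, then drop all unit productions.

Start -> w w | X w; Y -> w w | X w | u; X -> u u | w u | X Y w | w w; Z -> u u | w u | X Y w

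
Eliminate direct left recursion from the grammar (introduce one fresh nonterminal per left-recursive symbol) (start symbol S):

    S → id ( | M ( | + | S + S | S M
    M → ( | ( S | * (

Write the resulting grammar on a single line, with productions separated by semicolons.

S → id ( S' | M ( S' | + S'; M → ( | ( S | * (; S' → + S S' | M S' | ε

Left recursion appears on S.
For S: α = {+ S, M}, β = {id (, M (, +}. Rewrite as S → β S' and S' → α S' | ε.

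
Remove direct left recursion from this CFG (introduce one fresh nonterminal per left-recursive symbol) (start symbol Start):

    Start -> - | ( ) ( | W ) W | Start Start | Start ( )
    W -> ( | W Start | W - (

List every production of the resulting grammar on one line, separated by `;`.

Directly left-recursive nonterminals: Start, W.
For Start: α = {Start, ( )}, β = {-, ( ) (, W ) W}. Rewrite as Start → β Start1 and Start1 → α Start1 | ε.
For W: α = {Start, - (}, β = {(}. Rewrite as W → β W1 and W1 → α W1 | ε.

Start -> - Start1 | ( ) ( Start1 | W ) W Start1; W -> ( W1; Start1 -> Start Start1 | ( ) Start1 | eps; W1 -> Start W1 | - ( W1 | eps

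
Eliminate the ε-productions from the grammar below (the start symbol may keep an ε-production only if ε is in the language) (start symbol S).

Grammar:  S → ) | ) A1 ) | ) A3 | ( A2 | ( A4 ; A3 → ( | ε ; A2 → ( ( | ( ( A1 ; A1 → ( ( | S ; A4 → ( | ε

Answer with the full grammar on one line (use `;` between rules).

The nullable symbols are {A3, A4}.
ε ∉ L(G), so no ε-production is kept.
For each production, add variants omitting each subset of nullable occurrences: S → ( A4 gives ( A4 | (.

S → ) | ) A1 ) | ) A3 | ( A2 | ( A4 | (; A3 → (; A2 → ( ( | ( ( A1; A1 → ( ( | S; A4 → (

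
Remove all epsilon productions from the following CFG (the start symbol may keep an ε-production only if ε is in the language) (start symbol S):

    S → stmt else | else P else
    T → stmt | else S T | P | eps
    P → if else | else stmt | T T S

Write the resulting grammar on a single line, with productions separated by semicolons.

Nullable nonterminals: {T}.
ε ∉ L(G), so no ε-production is kept.
Add the nullable-subset variants: T → else S T gives else S T | else S. P → T T S gives T T S | T S | S.

S → stmt else | else P else; T → stmt | else S T | else S | P; P → if else | else stmt | T T S | T S | S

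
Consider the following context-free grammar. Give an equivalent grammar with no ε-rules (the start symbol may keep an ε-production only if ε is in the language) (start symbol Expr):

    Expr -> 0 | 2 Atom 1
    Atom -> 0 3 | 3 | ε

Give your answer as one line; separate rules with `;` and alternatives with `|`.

The nullable symbols are {Atom}.
ε ∉ L(G), so no ε-production is kept.
For each production, add variants omitting each subset of nullable occurrences: Expr → 2 Atom 1 gives 2 Atom 1 | 2 1.

Expr -> 0 | 2 Atom 1 | 2 1; Atom -> 0 3 | 3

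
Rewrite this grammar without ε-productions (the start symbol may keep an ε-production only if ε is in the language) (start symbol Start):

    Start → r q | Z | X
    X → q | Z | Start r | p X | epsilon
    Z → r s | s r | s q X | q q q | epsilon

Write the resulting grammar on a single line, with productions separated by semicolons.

Start → r q | Z | X | ε; X → q | Z | Start r | r | p X | p; Z → r s | s r | s q X | s q | q q q

Nullable set = {Start, X, Z}.
ε ∈ L(G) since Start is nullable, so keep Start → ε.
Expand every rule over subsets of its nullable positions: X → Start r gives Start r | r. X → p X gives p X | p. Z → s q X gives s q X | s q.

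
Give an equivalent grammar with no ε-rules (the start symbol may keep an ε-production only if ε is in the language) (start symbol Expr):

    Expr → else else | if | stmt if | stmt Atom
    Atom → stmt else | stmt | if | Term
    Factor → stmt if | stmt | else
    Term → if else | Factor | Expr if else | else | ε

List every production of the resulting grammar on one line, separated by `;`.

Expr → else else | if | stmt if | stmt Atom | stmt; Atom → stmt else | stmt | if | Term; Factor → stmt if | stmt | else; Term → if else | Factor | Expr if else | else

Nullable set = {Atom, Term}.
ε ∉ L(G), so no ε-production is kept.
Add the nullable-subset variants: Expr → stmt Atom gives stmt Atom | stmt.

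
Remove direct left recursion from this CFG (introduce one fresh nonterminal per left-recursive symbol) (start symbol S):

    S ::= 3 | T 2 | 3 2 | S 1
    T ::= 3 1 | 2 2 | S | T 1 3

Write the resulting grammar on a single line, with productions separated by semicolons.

Left recursion appears on S, T.
For S: α = {1}, β = {3, T 2, 3 2}. Rewrite as S → β S' and S' → α S' | ε.
For T: α = {1 3}, β = {3 1, 2 2, S}. Rewrite as T → β T' and T' → α T' | ε.

S ::= 3 S' | T 2 S' | 3 2 S'; T ::= 3 1 T' | 2 2 T' | S T'; S' ::= 1 S' | epsilon; T' ::= 1 3 T' | epsilon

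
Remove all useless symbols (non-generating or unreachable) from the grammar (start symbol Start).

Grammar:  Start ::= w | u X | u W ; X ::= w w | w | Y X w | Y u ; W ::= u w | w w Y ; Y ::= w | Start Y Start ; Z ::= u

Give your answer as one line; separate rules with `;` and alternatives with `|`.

Generating nonterminals: {Start, W, X, Y, Z}.
Reachable from Start after that: {Start, W, X, Y}.
Removed useless symbols: {Z} and every production mentioning them.

Start ::= w | u X | u W; X ::= w w | w | Y X w | Y u; W ::= u w | w w Y; Y ::= w | Start Y Start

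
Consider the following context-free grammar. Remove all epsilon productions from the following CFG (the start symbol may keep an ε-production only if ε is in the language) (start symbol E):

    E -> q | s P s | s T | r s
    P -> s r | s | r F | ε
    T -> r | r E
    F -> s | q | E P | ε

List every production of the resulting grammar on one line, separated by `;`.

Nullable nonterminals: {F, P}.
ε ∉ L(G), so no ε-production is kept.
For each production, add variants omitting each subset of nullable occurrences: E → s P s gives s P s | s s. P → r F gives r F | r. F → E P gives E P | E.

E -> q | s P s | s s | s T | r s; P -> s r | s | r F | r; T -> r | r E; F -> s | q | E P | E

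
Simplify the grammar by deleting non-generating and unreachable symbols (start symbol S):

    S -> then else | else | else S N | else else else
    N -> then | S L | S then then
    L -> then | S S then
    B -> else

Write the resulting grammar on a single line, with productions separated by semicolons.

Generating nonterminals: {B, L, N, S}.
Reachable from S after that: {L, N, S}.
Removed useless symbols: {B} and every production mentioning them.

S -> then else | else | else S N | else else else; N -> then | S L | S then then; L -> then | S S then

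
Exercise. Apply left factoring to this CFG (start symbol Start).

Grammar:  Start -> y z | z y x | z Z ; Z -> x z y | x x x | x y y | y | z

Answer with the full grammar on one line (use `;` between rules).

Start has alternatives sharing prefix 'z': factor to Start → z Start1 with Start1 → y x | Z.
Z has alternatives sharing prefix 'x': factor to Z → x Z1 with Z1 → z y | x x | y y.

Start -> y z | z Start1; Z -> y | z | x Z1; Start1 -> y x | Z; Z1 -> z y | x x | y y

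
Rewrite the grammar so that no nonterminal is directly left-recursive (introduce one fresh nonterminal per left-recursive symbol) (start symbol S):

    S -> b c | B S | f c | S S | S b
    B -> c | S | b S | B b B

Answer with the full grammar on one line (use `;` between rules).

Left recursion appears on S, B.
For S: α = {S, b}, β = {b c, B S, f c}. Rewrite as S → β S' and S' → α S' | ε.
For B: α = {b B}, β = {c, S, b S}. Rewrite as B → β B' and B' → α B' | ε.

S -> b c S' | B S S' | f c S'; B -> c B' | S B' | b S B'; S' -> S S' | b S' | eps; B' -> b B B' | eps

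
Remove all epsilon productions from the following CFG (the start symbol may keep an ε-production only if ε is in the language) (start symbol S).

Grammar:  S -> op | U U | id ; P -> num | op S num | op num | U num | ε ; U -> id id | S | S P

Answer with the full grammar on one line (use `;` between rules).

The nullable symbols are {P}.
ε ∉ L(G), so no ε-production is kept.

S -> op | U U | id; P -> num | op S num | op num | U num; U -> id id | S | S P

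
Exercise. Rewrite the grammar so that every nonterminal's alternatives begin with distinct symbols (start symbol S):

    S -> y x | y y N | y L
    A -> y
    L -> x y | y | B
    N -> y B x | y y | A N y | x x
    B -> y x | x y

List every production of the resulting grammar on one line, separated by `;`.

S -> y S'; A -> y; L -> x y | y | B; N -> A N y | x x | y N'; B -> y x | x y; S' -> x | y N | L; N' -> B x | y

S has alternatives sharing prefix 'y': factor to S → y S' with S' → x | y N | L.
N has alternatives sharing prefix 'y': factor to N → y N' with N' → B x | y.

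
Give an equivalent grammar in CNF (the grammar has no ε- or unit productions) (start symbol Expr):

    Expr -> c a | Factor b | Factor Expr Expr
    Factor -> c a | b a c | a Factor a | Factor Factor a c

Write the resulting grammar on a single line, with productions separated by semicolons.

Introduce a nonterminal for each terminal appearing in a rule of length ≥ 2: X1 → c, X2 → a, X3 → b.
Binarize each right-hand side of length ≥ 3 by chaining fresh nonterminals (Y1, Y2, …): affected rules were Expr → Factor Expr Expr; Factor → X3 X2 X1; Factor → X2 Factor X2; Factor → Factor Factor X2 X1.

Expr -> X1 X2 | Factor X3 | Factor Y1; Factor -> X1 X2 | X3 Y2 | X2 Y3 | Factor Y4; X1 -> c; X2 -> a; X3 -> b; Y1 -> Expr Expr; Y2 -> X2 X1; Y3 -> Factor X2; Y4 -> Factor Y5; Y5 -> X2 X1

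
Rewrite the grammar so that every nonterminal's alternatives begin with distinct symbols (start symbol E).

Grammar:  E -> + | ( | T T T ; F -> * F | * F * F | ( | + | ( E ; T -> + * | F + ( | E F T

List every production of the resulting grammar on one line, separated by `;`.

F has alternatives sharing prefix '* F': factor to F → * F F' with F' → ε | * F.
F has alternatives sharing prefix '(': factor to F → ( F'' with F'' → ε | E.

E -> + | ( | T T T; F -> + | * F F' | ( F''; T -> + * | F + ( | E F T; F' -> ε | * F; F'' -> ε | E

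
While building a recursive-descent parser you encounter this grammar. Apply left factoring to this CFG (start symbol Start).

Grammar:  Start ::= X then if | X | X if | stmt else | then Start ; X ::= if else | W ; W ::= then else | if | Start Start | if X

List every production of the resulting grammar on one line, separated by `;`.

Start has alternatives sharing prefix 'X': factor to Start → X Start1 with Start1 → then if | ε | if.
W has alternatives sharing prefix 'if': factor to W → if W1 with W1 → ε | X.

Start ::= stmt else | then Start | X Start1; X ::= if else | W; W ::= then else | Start Start | if W1; Start1 ::= then if | ε | if; W1 ::= ε | X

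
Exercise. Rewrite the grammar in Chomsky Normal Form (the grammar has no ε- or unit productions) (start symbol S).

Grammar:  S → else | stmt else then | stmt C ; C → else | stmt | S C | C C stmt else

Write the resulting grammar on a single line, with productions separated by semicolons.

S → else | X1 Y1 | X1 C; C → else | stmt | S C | C Y2; X1 → stmt; X2 → else; X3 → then; Y1 → X2 X3; Y2 → C Y3; Y3 → X1 X2

Introduce a nonterminal for each terminal appearing in a rule of length ≥ 2: X1 → stmt, X2 → else, X3 → then.
Binarize each right-hand side of length ≥ 3 by chaining fresh nonterminals (Y1, Y2, …): affected rules were S → X1 X2 X3; C → C C X1 X2.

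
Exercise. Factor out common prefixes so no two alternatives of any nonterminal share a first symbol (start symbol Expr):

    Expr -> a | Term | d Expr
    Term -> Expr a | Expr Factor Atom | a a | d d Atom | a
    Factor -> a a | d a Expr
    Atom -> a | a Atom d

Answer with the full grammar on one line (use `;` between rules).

Term has alternatives sharing prefix 'Expr': factor to Term → Expr Term1 with Term1 → a | Factor Atom.
Term has alternatives sharing prefix 'a': factor to Term → a Term2 with Term2 → a | ε.
Atom has alternatives sharing prefix 'a': factor to Atom → a Atom1 with Atom1 → ε | Atom d.

Expr -> a | Term | d Expr; Term -> d d Atom | Expr Term1 | a Term2; Factor -> a a | d a Expr; Atom -> a Atom1; Term1 -> a | Factor Atom; Term2 -> a | ε; Atom1 -> ε | Atom d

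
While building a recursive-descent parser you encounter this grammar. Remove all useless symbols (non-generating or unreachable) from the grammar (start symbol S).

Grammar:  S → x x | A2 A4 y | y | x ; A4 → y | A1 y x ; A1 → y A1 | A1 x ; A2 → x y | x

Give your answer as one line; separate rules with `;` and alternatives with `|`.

Generating nonterminals: {A2, A4, S}.
Reachable from S after that: {A2, A4, S}.
Removed useless symbols: {A1} and every production mentioning them.

S → x x | A2 A4 y | y | x; A4 → y; A2 → x y | x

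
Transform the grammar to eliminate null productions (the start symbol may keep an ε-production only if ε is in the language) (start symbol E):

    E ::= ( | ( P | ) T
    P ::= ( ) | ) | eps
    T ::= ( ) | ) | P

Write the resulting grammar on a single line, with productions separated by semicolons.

E ::= ( | ( P | ) T | ); P ::= ( ) | ); T ::= ( ) | ) | P

Nullable nonterminals: {P, T}.
ε ∉ L(G), so no ε-production is kept.
Add the nullable-subset variants: E → ) T gives ) T | ).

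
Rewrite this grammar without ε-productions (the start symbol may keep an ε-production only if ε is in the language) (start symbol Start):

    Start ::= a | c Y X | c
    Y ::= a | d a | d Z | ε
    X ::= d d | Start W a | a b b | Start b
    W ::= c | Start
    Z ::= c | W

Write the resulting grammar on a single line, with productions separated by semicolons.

Nullable set = {Y}.
ε ∉ L(G), so no ε-production is kept.
Add the nullable-subset variants: Start → c Y X gives c Y X | c X.

Start ::= a | c Y X | c X | c; Y ::= a | d a | d Z; X ::= d d | Start W a | a b b | Start b; W ::= c | Start; Z ::= c | W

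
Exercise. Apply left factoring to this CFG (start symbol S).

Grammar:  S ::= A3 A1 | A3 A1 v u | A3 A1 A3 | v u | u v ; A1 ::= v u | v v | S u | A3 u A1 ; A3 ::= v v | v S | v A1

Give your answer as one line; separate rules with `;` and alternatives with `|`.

S has alternatives sharing prefix 'A3 A1': factor to S → A3 A1 S' with S' → ε | v u | A3.
A1 has alternatives sharing prefix 'v': factor to A1 → v A1' with A1' → u | v.
A3 has alternatives sharing prefix 'v': factor to A3 → v A3' with A3' → v | S | A1.

S ::= v u | u v | A3 A1 S'; A1 ::= S u | A3 u A1 | v A1'; A3 ::= v A3'; S' ::= ε | v u | A3; A1' ::= u | v; A3' ::= v | S | A1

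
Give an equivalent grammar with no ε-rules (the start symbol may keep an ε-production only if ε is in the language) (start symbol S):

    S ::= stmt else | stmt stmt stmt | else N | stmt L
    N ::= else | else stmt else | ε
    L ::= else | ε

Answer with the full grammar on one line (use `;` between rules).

The nullable symbols are {L, N}.
ε ∉ L(G), so no ε-production is kept.
For each production, add variants omitting each subset of nullable occurrences: S → else N gives else N | else. S → stmt L gives stmt L | stmt.

S ::= stmt else | stmt stmt stmt | else N | else | stmt L | stmt; N ::= else | else stmt else; L ::= else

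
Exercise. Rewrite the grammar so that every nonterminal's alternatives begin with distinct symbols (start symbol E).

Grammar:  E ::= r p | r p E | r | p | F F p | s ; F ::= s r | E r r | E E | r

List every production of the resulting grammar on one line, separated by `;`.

E ::= p | F F p | s | r E'; F ::= s r | r | E F'; E' ::= ε | p E''; F' ::= r r | E; E'' ::= ε | E

E has alternatives sharing prefix 'r': factor to E → r E' with E' → p | p E | ε.
F has alternatives sharing prefix 'E': factor to F → E F' with F' → r r | E.
E' has alternatives sharing prefix 'p': factor to E' → p E'' with E'' → ε | E.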